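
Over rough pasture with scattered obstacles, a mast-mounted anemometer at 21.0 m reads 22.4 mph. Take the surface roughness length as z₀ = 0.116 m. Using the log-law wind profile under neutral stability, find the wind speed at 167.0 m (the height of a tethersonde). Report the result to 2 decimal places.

31.33 mph

Log law: V(z) ∝ ln(z/z₀), so V₂/V₁ = ln(z₂/z₀) / ln(z₁/z₀).
ln(167.0/0.116) = 7.2722, ln(21.0/0.116) = 5.1987
V₂ = 22.4 × 7.2722/5.1987 = 22.4 × 1.3988 = 31.3341 mph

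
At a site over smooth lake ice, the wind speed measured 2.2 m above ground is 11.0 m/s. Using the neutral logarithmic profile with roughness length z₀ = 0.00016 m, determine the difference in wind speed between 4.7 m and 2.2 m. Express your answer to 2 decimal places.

0.88 m/s

Log law: V₂ = V₁ · ln(z₂/z₀)/ln(z₁/z₀) = 11.0 × 10.2879/9.5288 = 11.8763 m/s
ΔV = 11.8763 − 11.0 = 0.8763 m/s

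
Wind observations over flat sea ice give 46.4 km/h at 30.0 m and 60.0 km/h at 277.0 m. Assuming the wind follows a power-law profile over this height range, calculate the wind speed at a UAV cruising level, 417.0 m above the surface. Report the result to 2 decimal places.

62.91 km/h

First find α: α = ln(V₂/V₁)/ln(z₂/z₁) = ln(60.0/46.4)/ln(277.0/30.0) = 0.25705/2.22282 = 0.1156
Extrapolate from 277.0 m to 417.0 m: V₃ = 60.0 × (417.0/277.0)^0.1156 = 60.0 × 1.0484 = 62.9065 km/h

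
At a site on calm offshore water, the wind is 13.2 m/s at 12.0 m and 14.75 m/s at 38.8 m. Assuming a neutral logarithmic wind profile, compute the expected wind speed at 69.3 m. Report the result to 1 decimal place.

Log law: V ∝ ln(z/z₀). From the pair, with r = V₁/V₂ = 0.89492,
ln z₀ = (ln z₁ − r·ln z₂)/(1 − r) = (2.4849 − 0.89492×3.6584)/0.10508 = -7.5089 → z₀ = 0.0005482 m
V₃ = V₁ · ln(z₃/z₀)/ln(z₁/z₀) = 13.2 × 11.7473/9.9938 = 15.5161 m/s

15.5 m/s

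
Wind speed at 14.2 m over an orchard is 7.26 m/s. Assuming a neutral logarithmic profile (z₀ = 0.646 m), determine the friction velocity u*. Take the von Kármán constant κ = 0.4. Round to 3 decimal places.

Log law: V(z) = (u*/κ) · ln(z/z₀) ⇒ u* = κ · V / ln(z/z₀)
u* = 0.4 × 7.26 / ln(14.2/0.646) = 0.4 × 7.26 / 3.0902
   = 2.9040 / 3.0902 = 0.9397 m/s

u* ≈ 0.940 m/s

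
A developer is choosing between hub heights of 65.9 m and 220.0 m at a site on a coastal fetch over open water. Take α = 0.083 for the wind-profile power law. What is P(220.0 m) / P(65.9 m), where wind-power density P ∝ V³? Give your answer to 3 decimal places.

Speed ratio: V_B/V_A = (z_B/z_A)^α = (220.0/65.9)^0.083 = (3.3384)^0.083 = 1.10523
Power-density ratio: P_B/P_A = (V_B/V_A)³ = (1.10523)³ = 1.35008

1.350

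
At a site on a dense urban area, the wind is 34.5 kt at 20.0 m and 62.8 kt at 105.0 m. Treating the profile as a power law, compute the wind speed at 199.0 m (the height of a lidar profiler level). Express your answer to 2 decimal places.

First find α: α = ln(V₂/V₁)/ln(z₂/z₁) = ln(62.8/34.5)/ln(105.0/20.0) = 0.59900/1.65823 = 0.3612
Extrapolate from 105.0 m to 199.0 m: V₃ = 62.8 × (199.0/105.0)^0.3612 = 62.8 × 1.2598 = 79.1151 kt

79.12 kt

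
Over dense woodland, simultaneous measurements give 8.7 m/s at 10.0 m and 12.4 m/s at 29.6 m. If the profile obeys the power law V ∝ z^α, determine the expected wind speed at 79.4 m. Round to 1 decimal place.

First find α: α = ln(V₂/V₁)/ln(z₂/z₁) = ln(12.4/8.7)/ln(29.6/10.0) = 0.35437/1.08519 = 0.3266
Extrapolate from 29.6 m to 79.4 m: V₃ = 12.4 × (79.4/29.6)^0.3266 = 12.4 × 1.3802 = 17.1143 m/s

17.1 m/s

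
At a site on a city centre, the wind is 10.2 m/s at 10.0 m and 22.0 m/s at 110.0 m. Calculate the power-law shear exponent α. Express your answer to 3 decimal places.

Power law: V₂/V₁ = (z₂/z₁)^α ⇒ α = ln(V₂/V₁) / ln(z₂/z₁)
α = ln(22.0/10.2) / ln(110.0/10.0) = ln(2.1569) / ln(11.0000)
  = 0.76865 / 2.39790 = 0.32055

α ≈ 0.321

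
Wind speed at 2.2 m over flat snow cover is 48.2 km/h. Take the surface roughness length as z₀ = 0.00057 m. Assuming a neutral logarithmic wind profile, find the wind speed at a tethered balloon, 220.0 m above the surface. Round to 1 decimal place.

Log law: V(z) ∝ ln(z/z₀), so V₂/V₁ = ln(z₂/z₀) / ln(z₁/z₀).
ln(220.0/0.00057) = 12.8635, ln(2.2/0.00057) = 8.2583
V₂ = 48.2 × 12.8635/8.2583 = 48.2 × 1.5576 = 75.0782 km/h

75.1 km/h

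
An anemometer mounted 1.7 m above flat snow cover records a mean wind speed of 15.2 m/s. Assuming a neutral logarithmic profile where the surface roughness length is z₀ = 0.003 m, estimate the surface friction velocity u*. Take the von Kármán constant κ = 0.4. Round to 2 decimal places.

u* ≈ 0.96 m/s

Log law: V(z) = (u*/κ) · ln(z/z₀) ⇒ u* = κ · V / ln(z/z₀)
u* = 0.4 × 15.2 / ln(1.7/0.003) = 0.4 × 15.2 / 6.3398
   = 6.0800 / 6.3398 = 0.9590 m/s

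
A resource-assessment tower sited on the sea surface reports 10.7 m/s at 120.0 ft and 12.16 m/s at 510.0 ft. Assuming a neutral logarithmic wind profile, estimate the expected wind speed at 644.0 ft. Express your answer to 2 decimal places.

12.40 m/s

Log law: V ∝ ln(z/z₀). From the pair, with r = V₁/V₂ = 0.87993,
ln z₀ = (ln z₁ − r·ln z₂)/(1 − r) = (4.7875 − 0.87993×6.2344)/0.12007 = -5.8166 → z₀ = 0.002978 ft
V₃ = V₁ · ln(z₃/z₀)/ln(z₁/z₀) = 10.7 × 12.2843/10.6041 = 12.3954 m/s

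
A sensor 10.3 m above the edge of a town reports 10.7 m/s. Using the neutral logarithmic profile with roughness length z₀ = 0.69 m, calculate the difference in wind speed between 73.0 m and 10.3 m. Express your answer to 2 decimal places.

7.75 m/s

Log law: V₂ = V₁ · ln(z₂/z₀)/ln(z₁/z₀) = 10.7 × 4.6615/2.7032 = 18.4515 m/s
ΔV = 18.4515 − 10.7 = 7.7515 m/s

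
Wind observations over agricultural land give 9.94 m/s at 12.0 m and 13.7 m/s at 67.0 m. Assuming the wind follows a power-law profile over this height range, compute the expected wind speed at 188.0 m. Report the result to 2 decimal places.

First find α: α = ln(V₂/V₁)/ln(z₂/z₁) = ln(13.7/9.94)/ln(67.0/12.0) = 0.32083/1.71979 = 0.1866
Extrapolate from 67.0 m to 188.0 m: V₃ = 13.7 × (188.0/67.0)^0.1866 = 13.7 × 1.2122 = 16.6078 m/s

16.61 m/s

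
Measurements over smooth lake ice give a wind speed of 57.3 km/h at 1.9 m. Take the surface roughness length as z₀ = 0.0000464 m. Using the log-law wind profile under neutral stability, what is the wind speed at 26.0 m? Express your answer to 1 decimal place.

Log law: V(z) ∝ ln(z/z₀), so V₂/V₁ = ln(z₂/z₀) / ln(z₁/z₀).
ln(26.0/0.0000464) = 13.2363, ln(1.9/0.0000464) = 10.6201
V₂ = 57.3 × 13.2363/10.6201 = 57.3 × 1.2463 = 71.4158 km/h

71.4 km/h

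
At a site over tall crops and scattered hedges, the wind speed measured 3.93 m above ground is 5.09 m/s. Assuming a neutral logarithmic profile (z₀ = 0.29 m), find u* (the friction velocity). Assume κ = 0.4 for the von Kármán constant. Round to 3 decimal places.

u* ≈ 0.781 m/s

Log law: V(z) = (u*/κ) · ln(z/z₀) ⇒ u* = κ · V / ln(z/z₀)
u* = 0.4 × 5.09 / ln(3.93/0.29) = 0.4 × 5.09 / 2.6065
   = 2.0360 / 2.6065 = 0.7811 m/s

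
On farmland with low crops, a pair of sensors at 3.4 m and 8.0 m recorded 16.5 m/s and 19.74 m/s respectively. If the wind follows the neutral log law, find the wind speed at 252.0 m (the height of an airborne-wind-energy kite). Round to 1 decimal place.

32.8 m/s

Log law: V ∝ ln(z/z₀). From the pair, with r = V₁/V₂ = 0.83587,
ln z₀ = (ln z₁ − r·ln z₂)/(1 − r) = (1.2238 − 0.83587×2.0794)/0.16413 = -3.1338 → z₀ = 0.04355 m
V₃ = V₁ · ln(z₃/z₀)/ln(z₁/z₀) = 16.5 × 8.6632/4.3576 = 32.8035 m/s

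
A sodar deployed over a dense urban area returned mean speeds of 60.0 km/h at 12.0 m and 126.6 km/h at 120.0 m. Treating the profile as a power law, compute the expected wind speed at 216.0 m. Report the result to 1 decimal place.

153.2 km/h

First find α: α = ln(V₂/V₁)/ln(z₂/z₁) = ln(126.6/60.0)/ln(120.0/12.0) = 0.74669/2.30259 = 0.3243
Extrapolate from 120.0 m to 216.0 m: V₃ = 126.6 × (216.0/120.0)^0.3243 = 126.6 × 1.2100 = 153.1842 km/h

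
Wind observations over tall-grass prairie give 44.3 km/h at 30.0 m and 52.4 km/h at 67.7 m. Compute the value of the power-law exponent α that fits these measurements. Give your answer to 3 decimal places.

Power law: V₂/V₁ = (z₂/z₁)^α ⇒ α = ln(V₂/V₁) / ln(z₂/z₁)
α = ln(52.4/44.3) / ln(67.7/30.0) = ln(1.1828) / ln(2.2567)
  = 0.16792 / 0.81389 = 0.20632

α ≈ 0.206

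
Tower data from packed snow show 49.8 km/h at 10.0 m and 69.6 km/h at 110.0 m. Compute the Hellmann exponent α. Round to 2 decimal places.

Power law: V₂/V₁ = (z₂/z₁)^α ⇒ α = ln(V₂/V₁) / ln(z₂/z₁)
α = ln(69.6/49.8) / ln(110.0/10.0) = ln(1.3976) / ln(11.0000)
  = 0.33475 / 2.39790 = 0.13960

α ≈ 0.14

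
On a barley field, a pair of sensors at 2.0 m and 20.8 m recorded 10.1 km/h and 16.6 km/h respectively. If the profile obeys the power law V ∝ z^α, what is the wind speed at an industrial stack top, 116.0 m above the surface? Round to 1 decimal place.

First find α: α = ln(V₂/V₁)/ln(z₂/z₁) = ln(16.6/10.1)/ln(20.8/2.0) = 0.49687/2.34181 = 0.2122
Extrapolate from 20.8 m to 116.0 m: V₃ = 16.6 × (116.0/20.8)^0.2122 = 16.6 × 1.4400 = 23.9041 km/h

23.9 km/h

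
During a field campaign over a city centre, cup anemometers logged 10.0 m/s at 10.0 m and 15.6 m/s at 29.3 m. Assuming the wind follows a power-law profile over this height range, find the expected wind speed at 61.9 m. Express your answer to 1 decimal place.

First find α: α = ln(V₂/V₁)/ln(z₂/z₁) = ln(15.6/10.0)/ln(29.3/10.0) = 0.44469/1.07500 = 0.4137
Extrapolate from 29.3 m to 61.9 m: V₃ = 15.6 × (61.9/29.3)^0.4137 = 15.6 × 1.3626 = 21.2565 m/s

21.3 m/s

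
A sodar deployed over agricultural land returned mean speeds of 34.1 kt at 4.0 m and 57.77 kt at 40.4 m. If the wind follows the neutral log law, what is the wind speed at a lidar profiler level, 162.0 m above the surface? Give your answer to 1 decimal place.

Log law: V ∝ ln(z/z₀). From the pair, with r = V₁/V₂ = 0.59027,
ln z₀ = (ln z₁ − r·ln z₂)/(1 − r) = (1.3863 − 0.59027×3.6988)/0.40973 = -1.9452 → z₀ = 0.1430 m
V₃ = V₁ · ln(z₃/z₀)/ln(z₁/z₀) = 34.1 × 7.0328/3.3315 = 71.9847 kt

72.0 kt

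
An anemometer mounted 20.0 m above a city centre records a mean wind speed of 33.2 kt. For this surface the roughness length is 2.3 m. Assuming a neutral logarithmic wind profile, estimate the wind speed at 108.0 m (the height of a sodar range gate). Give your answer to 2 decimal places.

Log law: V(z) ∝ ln(z/z₀), so V₂/V₁ = ln(z₂/z₀) / ln(z₁/z₀).
ln(108.0/2.3) = 3.8492, ln(20.0/2.3) = 2.1628
V₂ = 33.2 × 3.8492/2.1628 = 33.2 × 1.7797 = 59.0867 kt

59.09 kt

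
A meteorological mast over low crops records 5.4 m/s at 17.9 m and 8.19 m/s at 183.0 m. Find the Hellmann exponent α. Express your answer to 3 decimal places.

Power law: V₂/V₁ = (z₂/z₁)^α ⇒ α = ln(V₂/V₁) / ln(z₂/z₁)
α = ln(8.19/5.4) / ln(183.0/17.9) = ln(1.5167) / ln(10.2235)
  = 0.41651 / 2.32469 = 0.17917

α ≈ 0.179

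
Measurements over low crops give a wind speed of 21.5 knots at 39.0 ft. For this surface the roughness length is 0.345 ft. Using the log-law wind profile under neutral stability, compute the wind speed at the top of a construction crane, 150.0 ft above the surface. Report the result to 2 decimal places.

27.63 knots

Log law: V(z) ∝ ln(z/z₀), so V₂/V₁ = ln(z₂/z₀) / ln(z₁/z₀).
ln(150.0/0.345) = 6.0748, ln(39.0/0.345) = 4.7278
V₂ = 21.5 × 6.0748/4.7278 = 21.5 × 1.2849 = 27.6259 knots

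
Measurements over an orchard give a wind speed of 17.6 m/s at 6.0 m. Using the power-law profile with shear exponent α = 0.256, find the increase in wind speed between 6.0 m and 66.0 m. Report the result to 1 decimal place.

Power law: V₂ = V₁ · (z₂/z₁)^α = 17.6 × (11.0000)^0.256 = 32.5169 m/s
ΔV = 32.5169 − 17.6 = 14.9169 m/s

14.9 m/s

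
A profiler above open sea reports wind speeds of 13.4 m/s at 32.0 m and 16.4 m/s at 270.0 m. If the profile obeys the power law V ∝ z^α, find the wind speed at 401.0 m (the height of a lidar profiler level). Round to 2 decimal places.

First find α: α = ln(V₂/V₁)/ln(z₂/z₁) = ln(16.4/13.4)/ln(270.0/32.0) = 0.20203/2.13269 = 0.0947
Extrapolate from 270.0 m to 401.0 m: V₃ = 16.4 × (401.0/270.0)^0.0947 = 16.4 × 1.0382 = 17.0261 m/s

17.03 m/s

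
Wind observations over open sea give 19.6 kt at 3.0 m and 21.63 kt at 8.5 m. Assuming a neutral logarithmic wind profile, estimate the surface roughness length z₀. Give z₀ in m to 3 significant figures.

z₀ ≈ 0.000129 m

Log law: V(z) ∝ ln(z/z₀). With r = V₁/V₂ = 19.6/21.63 = 0.90615,
r · ln(z₂/z₀) = ln(z₁/z₀) ⇒ ln z₀ = (ln z₁ − r·ln z₂)/(1 − r)
ln z₀ = (1.09861 − 0.90615×2.14007) / 0.09385 = -8.9568
z₀ = exp(-8.9568) = 0.0001289 m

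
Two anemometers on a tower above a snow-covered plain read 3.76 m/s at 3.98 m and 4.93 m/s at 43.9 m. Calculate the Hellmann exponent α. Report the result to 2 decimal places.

α ≈ 0.11

Power law: V₂/V₁ = (z₂/z₁)^α ⇒ α = ln(V₂/V₁) / ln(z₂/z₁)
α = ln(4.93/3.76) / ln(43.9/3.98) = ln(1.3112) / ln(11.0302)
  = 0.27092 / 2.40063 = 0.11285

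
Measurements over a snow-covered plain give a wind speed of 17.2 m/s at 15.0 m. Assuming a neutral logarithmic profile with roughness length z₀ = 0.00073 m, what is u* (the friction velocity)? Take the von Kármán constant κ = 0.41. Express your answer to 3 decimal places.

u* ≈ 0.710 m/s

Log law: V(z) = (u*/κ) · ln(z/z₀) ⇒ u* = κ · V / ln(z/z₀)
u* = 0.41 × 17.2 / ln(15.0/0.00073) = 0.41 × 17.2 / 9.9305
   = 7.0520 / 9.9305 = 0.7101 m/s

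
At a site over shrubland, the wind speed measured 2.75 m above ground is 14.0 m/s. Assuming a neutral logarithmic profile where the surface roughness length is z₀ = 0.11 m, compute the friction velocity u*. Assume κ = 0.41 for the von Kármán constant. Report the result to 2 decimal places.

u* ≈ 1.78 m/s

Log law: V(z) = (u*/κ) · ln(z/z₀) ⇒ u* = κ · V / ln(z/z₀)
u* = 0.41 × 14.0 / ln(2.75/0.11) = 0.41 × 14.0 / 3.2189
   = 5.7400 / 3.2189 = 1.7832 m/s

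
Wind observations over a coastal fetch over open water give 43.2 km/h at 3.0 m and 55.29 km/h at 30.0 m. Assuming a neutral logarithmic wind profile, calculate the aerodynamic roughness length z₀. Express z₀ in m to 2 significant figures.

Log law: V(z) ∝ ln(z/z₀). With r = V₁/V₂ = 43.2/55.29 = 0.78133,
r · ln(z₂/z₀) = ln(z₁/z₀) ⇒ ln z₀ = (ln z₁ − r·ln z₂)/(1 − r)
ln z₀ = (1.09861 − 0.78133×3.40120) / 0.21867 = -7.1290
z₀ = exp(-7.1290) = 0.0008015 m

z₀ ≈ 0.00080 m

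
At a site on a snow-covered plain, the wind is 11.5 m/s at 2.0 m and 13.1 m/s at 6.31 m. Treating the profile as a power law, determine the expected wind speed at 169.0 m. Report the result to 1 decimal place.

19.0 m/s

First find α: α = ln(V₂/V₁)/ln(z₂/z₁) = ln(13.1/11.5)/ln(6.31/2.0) = 0.13027/1.14899 = 0.1134
Extrapolate from 6.31 m to 169.0 m: V₃ = 13.1 × (169.0/6.31)^0.1134 = 13.1 × 1.4517 = 19.0175 m/s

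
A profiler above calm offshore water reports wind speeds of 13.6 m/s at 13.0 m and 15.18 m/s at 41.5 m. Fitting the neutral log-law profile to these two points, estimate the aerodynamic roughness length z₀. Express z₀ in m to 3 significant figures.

Log law: V(z) ∝ ln(z/z₀). With r = V₁/V₂ = 13.6/15.18 = 0.89592,
r · ln(z₂/z₀) = ln(z₁/z₀) ⇒ ln z₀ = (ln z₁ − r·ln z₂)/(1 − r)
ln z₀ = (2.56495 − 0.89592×3.72569) / 0.10408 = -7.4263
z₀ = exp(-7.4263) = 0.0005954 m

z₀ ≈ 0.000595 m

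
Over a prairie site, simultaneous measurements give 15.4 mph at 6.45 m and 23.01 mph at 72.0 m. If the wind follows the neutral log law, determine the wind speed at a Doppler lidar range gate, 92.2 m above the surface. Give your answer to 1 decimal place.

23.8 mph

Log law: V ∝ ln(z/z₀). From the pair, with r = V₁/V₂ = 0.66927,
ln z₀ = (ln z₁ − r·ln z₂)/(1 − r) = (1.8641 − 0.66927×4.2767)/0.33073 = -3.0182 → z₀ = 0.04889 m
V₃ = V₁ · ln(z₃/z₀)/ln(z₁/z₀) = 15.4 × 7.5421/4.8822 = 23.7900 mph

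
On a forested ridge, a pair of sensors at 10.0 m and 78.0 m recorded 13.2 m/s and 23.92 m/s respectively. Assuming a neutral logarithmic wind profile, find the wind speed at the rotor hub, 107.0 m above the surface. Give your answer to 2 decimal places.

Log law: V ∝ ln(z/z₀). From the pair, with r = V₁/V₂ = 0.55184,
ln z₀ = (ln z₁ − r·ln z₂)/(1 − r) = (2.3026 − 0.55184×4.3567)/0.44816 = -0.2267 → z₀ = 0.7971 m
V₃ = V₁ · ln(z₃/z₀)/ln(z₁/z₀) = 13.2 × 4.8996/2.5293 = 25.5698 m/s

25.57 m/s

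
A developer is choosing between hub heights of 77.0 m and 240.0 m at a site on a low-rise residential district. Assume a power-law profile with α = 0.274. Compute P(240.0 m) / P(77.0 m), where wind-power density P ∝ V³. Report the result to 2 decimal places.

Speed ratio: V_B/V_A = (z_B/z_A)^α = (240.0/77.0)^0.274 = (3.1169)^0.274 = 1.36546
Power-density ratio: P_B/P_A = (V_B/V_A)³ = (1.36546)³ = 2.54588

2.55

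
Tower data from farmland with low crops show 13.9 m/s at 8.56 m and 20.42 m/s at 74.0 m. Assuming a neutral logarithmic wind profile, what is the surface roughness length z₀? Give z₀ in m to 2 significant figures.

z₀ ≈ 0.086 m

Log law: V(z) ∝ ln(z/z₀). With r = V₁/V₂ = 13.9/20.42 = 0.68071,
r · ln(z₂/z₀) = ln(z₁/z₀) ⇒ ln z₀ = (ln z₁ − r·ln z₂)/(1 − r)
ln z₀ = (2.14710 − 0.68071×4.30407) / 0.31929 = -2.4513
z₀ = exp(-2.4513) = 0.08618 m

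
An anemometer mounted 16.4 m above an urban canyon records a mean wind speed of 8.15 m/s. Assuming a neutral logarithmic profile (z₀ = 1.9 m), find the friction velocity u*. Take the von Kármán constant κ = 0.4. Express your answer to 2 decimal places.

Log law: V(z) = (u*/κ) · ln(z/z₀) ⇒ u* = κ · V / ln(z/z₀)
u* = 0.4 × 8.15 / ln(16.4/1.9) = 0.4 × 8.15 / 2.1554
   = 3.2600 / 2.1554 = 1.5125 m/s

u* ≈ 1.51 m/s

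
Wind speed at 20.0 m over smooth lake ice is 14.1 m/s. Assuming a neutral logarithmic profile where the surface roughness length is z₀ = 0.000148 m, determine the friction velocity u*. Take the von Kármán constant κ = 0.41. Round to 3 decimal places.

Log law: V(z) = (u*/κ) · ln(z/z₀) ⇒ u* = κ · V / ln(z/z₀)
u* = 0.41 × 14.1 / ln(20.0/0.000148) = 0.41 × 14.1 / 11.8140
   = 5.7810 / 11.8140 = 0.4893 m/s

u* ≈ 0.489 m/s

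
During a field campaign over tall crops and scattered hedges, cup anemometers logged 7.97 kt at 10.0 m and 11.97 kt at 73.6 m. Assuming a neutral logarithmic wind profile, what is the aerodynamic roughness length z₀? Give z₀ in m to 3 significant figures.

Log law: V(z) ∝ ln(z/z₀). With r = V₁/V₂ = 7.97/11.97 = 0.66583,
r · ln(z₂/z₀) = ln(z₁/z₀) ⇒ ln z₀ = (ln z₁ − r·ln z₂)/(1 − r)
ln z₀ = (2.30259 − 0.66583×4.29865) / 0.33417 = -1.6746
z₀ = exp(-1.6746) = 0.1874 m

z₀ ≈ 0.187 m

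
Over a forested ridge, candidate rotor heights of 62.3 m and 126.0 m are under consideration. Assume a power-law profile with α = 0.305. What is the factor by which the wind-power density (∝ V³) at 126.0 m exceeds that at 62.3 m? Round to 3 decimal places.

Speed ratio: V_B/V_A = (z_B/z_A)^α = (126.0/62.3)^0.305 = (2.0225)^0.305 = 1.23964
Power-density ratio: P_B/P_A = (V_B/V_A)³ = (1.23964)³ = 1.90495

1.905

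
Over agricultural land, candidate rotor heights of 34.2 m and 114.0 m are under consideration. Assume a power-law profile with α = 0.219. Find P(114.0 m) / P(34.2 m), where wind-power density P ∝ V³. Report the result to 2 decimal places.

Speed ratio: V_B/V_A = (z_B/z_A)^α = (114.0/34.2)^0.219 = (3.3333)^0.219 = 1.30170
Power-density ratio: P_B/P_A = (V_B/V_A)³ = (1.30170)³ = 2.20562

2.21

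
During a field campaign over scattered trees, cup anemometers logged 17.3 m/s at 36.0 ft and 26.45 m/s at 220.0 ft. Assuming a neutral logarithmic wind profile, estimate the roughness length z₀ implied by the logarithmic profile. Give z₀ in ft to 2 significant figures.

z₀ ≈ 1.2 ft

Log law: V(z) ∝ ln(z/z₀). With r = V₁/V₂ = 17.3/26.45 = 0.65406,
r · ln(z₂/z₀) = ln(z₁/z₀) ⇒ ln z₀ = (ln z₁ − r·ln z₂)/(1 − r)
ln z₀ = (3.58352 − 0.65406×5.39363) / 0.34594 = 0.1611
z₀ = exp(0.1611) = 1.175 ft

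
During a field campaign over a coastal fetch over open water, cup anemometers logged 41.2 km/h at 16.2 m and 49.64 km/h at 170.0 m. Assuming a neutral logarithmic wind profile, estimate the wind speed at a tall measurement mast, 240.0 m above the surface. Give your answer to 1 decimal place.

Log law: V ∝ ln(z/z₀). From the pair, with r = V₁/V₂ = 0.82998,
ln z₀ = (ln z₁ − r·ln z₂)/(1 − r) = (2.7850 − 0.82998×5.1358)/0.17002 = -8.6904 → z₀ = 0.0001682 m
V₃ = V₁ · ln(z₃/z₀)/ln(z₁/z₀) = 41.2 × 14.1710/11.4754 = 50.8781 km/h

50.9 km/h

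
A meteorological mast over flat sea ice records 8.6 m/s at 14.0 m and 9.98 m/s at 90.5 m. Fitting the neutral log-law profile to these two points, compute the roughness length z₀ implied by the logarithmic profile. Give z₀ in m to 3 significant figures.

Log law: V(z) ∝ ln(z/z₀). With r = V₁/V₂ = 8.6/9.98 = 0.86172,
r · ln(z₂/z₀) = ln(z₁/z₀) ⇒ ln z₀ = (ln z₁ − r·ln z₂)/(1 − r)
ln z₀ = (2.63906 − 0.86172×4.50535) / 0.13828 = -8.9915
z₀ = exp(-8.9915) = 0.0001245 m

z₀ ≈ 0.000124 m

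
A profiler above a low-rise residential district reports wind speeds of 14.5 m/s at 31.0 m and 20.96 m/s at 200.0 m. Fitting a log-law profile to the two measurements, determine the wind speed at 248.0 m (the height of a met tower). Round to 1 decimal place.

21.7 m/s

Log law: V ∝ ln(z/z₀). From the pair, with r = V₁/V₂ = 0.69179,
ln z₀ = (ln z₁ − r·ln z₂)/(1 − r) = (3.4340 − 0.69179×5.2983)/0.30821 = -0.7507 → z₀ = 0.4721 m
V₃ = V₁ · ln(z₃/z₀)/ln(z₁/z₀) = 14.5 × 6.2641/4.1846 = 21.7054 m/s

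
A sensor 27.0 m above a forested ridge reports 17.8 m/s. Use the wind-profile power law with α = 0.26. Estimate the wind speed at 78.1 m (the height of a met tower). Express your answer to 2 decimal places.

23.46 m/s

Power-law profile: V₂ = V₁ · (z₂/z₁)^α
V₂ = 17.8 × (78.1/27.0)^0.26 = 17.8 × (2.8926)^0.26
    = 17.8 × 1.3181 = 23.4614 m/s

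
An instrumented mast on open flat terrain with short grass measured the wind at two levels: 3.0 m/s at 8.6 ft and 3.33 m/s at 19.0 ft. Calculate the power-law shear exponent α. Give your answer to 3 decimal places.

α ≈ 0.132

Power law: V₂/V₁ = (z₂/z₁)^α ⇒ α = ln(V₂/V₁) / ln(z₂/z₁)
α = ln(3.33/3.0) / ln(19.0/8.6) = ln(1.1100) / ln(2.2093)
  = 0.10436 / 0.79268 = 0.13166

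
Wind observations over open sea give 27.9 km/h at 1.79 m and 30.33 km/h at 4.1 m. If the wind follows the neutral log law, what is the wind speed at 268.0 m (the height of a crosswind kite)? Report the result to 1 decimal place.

Log law: V ∝ ln(z/z₀). From the pair, with r = V₁/V₂ = 0.91988,
ln z₀ = (ln z₁ − r·ln z₂)/(1 − r) = (0.5822 − 0.91988×1.4110)/0.08012 = -8.9333 → z₀ = 0.0001319 m
V₃ = V₁ · ln(z₃/z₀)/ln(z₁/z₀) = 27.9 × 14.5243/9.5155 = 42.5860 km/h

42.6 km/h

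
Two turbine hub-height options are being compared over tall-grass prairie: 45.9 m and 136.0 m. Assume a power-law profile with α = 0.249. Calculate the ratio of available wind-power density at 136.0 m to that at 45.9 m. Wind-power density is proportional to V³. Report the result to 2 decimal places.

2.25

Speed ratio: V_B/V_A = (z_B/z_A)^α = (136.0/45.9)^0.249 = (2.9630)^0.249 = 1.31057
Power-density ratio: P_B/P_A = (V_B/V_A)³ = (1.31057)³ = 2.25102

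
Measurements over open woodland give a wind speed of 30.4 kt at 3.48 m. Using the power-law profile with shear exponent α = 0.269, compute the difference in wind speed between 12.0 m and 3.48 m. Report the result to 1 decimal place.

12.0 kt

Power law: V₂ = V₁ · (z₂/z₁)^α = 30.4 × (3.4483)^0.269 = 42.4120 kt
ΔV = 42.4120 − 30.4 = 12.0120 kt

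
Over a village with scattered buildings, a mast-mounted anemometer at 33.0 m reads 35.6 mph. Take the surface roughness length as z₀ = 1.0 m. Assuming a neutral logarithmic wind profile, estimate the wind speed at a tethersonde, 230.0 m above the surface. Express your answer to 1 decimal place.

Log law: V(z) ∝ ln(z/z₀), so V₂/V₁ = ln(z₂/z₀) / ln(z₁/z₀).
ln(230.0/1.0) = 5.4381, ln(33.0/1.0) = 3.4965
V₂ = 35.6 × 5.4381/3.4965 = 35.6 × 1.5553 = 55.3683 mph

55.4 mph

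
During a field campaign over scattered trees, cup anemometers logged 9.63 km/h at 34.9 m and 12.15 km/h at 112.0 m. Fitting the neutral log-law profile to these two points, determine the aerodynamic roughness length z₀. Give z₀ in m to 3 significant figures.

z₀ ≈ 0.405 m

Log law: V(z) ∝ ln(z/z₀). With r = V₁/V₂ = 9.63/12.15 = 0.79259,
r · ln(z₂/z₀) = ln(z₁/z₀) ⇒ ln z₀ = (ln z₁ − r·ln z₂)/(1 − r)
ln z₀ = (3.55249 − 0.79259×4.71850) / 0.20741 = -0.9033
z₀ = exp(-0.9033) = 0.4052 m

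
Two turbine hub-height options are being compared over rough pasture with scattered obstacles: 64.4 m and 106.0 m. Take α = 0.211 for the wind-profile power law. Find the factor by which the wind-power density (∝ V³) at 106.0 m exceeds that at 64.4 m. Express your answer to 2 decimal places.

1.37

Speed ratio: V_B/V_A = (z_B/z_A)^α = (106.0/64.4)^0.211 = (1.6460)^0.211 = 1.11087
Power-density ratio: P_B/P_A = (V_B/V_A)³ = (1.11087)³ = 1.37086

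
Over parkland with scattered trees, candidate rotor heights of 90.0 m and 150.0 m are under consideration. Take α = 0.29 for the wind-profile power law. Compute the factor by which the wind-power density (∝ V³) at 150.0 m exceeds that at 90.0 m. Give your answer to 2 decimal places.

Speed ratio: V_B/V_A = (z_B/z_A)^α = (150.0/90.0)^0.29 = (1.6667)^0.29 = 1.15967
Power-density ratio: P_B/P_A = (V_B/V_A)³ = (1.15967)³ = 1.55958

1.56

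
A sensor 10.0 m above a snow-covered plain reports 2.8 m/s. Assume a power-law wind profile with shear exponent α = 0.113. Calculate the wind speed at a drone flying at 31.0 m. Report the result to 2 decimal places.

3.18 m/s

Power-law profile: V₂ = V₁ · (z₂/z₁)^α
V₂ = 2.8 × (31.0/10.0)^0.113 = 2.8 × (3.1000)^0.113
    = 2.8 × 1.1364 = 3.1819 m/s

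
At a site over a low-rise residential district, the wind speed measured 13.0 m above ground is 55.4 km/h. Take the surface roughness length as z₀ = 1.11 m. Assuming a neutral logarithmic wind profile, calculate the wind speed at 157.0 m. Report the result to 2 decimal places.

111.49 km/h

Log law: V(z) ∝ ln(z/z₀), so V₂/V₁ = ln(z₂/z₀) / ln(z₁/z₀).
ln(157.0/1.11) = 4.9519, ln(13.0/1.11) = 2.4606
V₂ = 55.4 × 4.9519/2.4606 = 55.4 × 2.0125 = 111.4914 km/h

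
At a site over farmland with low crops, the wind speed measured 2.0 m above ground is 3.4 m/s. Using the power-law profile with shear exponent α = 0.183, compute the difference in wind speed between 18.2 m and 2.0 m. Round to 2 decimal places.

Power law: V₂ = V₁ · (z₂/z₁)^α = 3.4 × (9.1000)^0.183 = 5.0931 m/s
ΔV = 5.0931 − 3.4 = 1.6931 m/s

1.69 m/s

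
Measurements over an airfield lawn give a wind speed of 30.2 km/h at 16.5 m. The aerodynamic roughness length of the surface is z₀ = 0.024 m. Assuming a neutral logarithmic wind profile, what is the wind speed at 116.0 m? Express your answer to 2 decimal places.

39.22 km/h

Log law: V(z) ∝ ln(z/z₀), so V₂/V₁ = ln(z₂/z₀) / ln(z₁/z₀).
ln(116.0/0.024) = 8.4833, ln(16.5/0.024) = 6.5331
V₂ = 30.2 × 8.4833/6.5331 = 30.2 × 1.2985 = 39.2152 km/h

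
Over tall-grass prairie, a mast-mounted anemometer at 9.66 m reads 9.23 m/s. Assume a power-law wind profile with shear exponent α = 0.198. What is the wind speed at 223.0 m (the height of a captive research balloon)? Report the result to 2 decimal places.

17.18 m/s

Power-law profile: V₂ = V₁ · (z₂/z₁)^α
V₂ = 9.23 × (223.0/9.66)^0.198 = 9.23 × (23.0849)^0.198
    = 9.23 × 1.8618 = 17.1846 m/s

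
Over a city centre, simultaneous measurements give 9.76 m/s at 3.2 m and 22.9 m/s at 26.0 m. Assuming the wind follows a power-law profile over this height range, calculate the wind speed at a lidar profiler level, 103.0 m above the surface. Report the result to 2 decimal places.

40.11 m/s

First find α: α = ln(V₂/V₁)/ln(z₂/z₁) = ln(22.9/9.76)/ln(26.0/3.2) = 0.85284/2.09495 = 0.4071
Extrapolate from 26.0 m to 103.0 m: V₃ = 22.9 × (103.0/26.0)^0.4071 = 22.9 × 1.7514 = 40.1073 m/s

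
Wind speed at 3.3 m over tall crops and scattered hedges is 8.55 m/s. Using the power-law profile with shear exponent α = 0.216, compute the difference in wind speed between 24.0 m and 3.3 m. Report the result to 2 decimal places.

Power law: V₂ = V₁ · (z₂/z₁)^α = 8.55 × (7.2727)^0.216 = 13.1248 m/s
ΔV = 13.1248 − 8.55 = 4.5748 m/s

4.57 m/s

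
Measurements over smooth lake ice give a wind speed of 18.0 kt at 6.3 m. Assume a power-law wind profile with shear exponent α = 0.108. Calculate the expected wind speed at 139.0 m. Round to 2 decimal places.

25.14 kt

Power-law profile: V₂ = V₁ · (z₂/z₁)^α
V₂ = 18.0 × (139.0/6.3)^0.108 = 18.0 × (22.0635)^0.108
    = 18.0 × 1.3967 = 25.1414 kt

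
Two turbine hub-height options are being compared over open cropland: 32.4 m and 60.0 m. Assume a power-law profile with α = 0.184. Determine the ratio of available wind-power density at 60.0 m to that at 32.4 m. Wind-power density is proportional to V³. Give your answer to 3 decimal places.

1.405

Speed ratio: V_B/V_A = (z_B/z_A)^α = (60.0/32.4)^0.184 = (1.8519)^0.184 = 1.12006
Power-density ratio: P_B/P_A = (V_B/V_A)³ = (1.12006)³ = 1.40514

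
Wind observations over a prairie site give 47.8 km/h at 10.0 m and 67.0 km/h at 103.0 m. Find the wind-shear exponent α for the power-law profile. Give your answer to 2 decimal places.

Power law: V₂/V₁ = (z₂/z₁)^α ⇒ α = ln(V₂/V₁) / ln(z₂/z₁)
α = ln(67.0/47.8) / ln(103.0/10.0) = ln(1.4017) / ln(10.3000)
  = 0.33767 / 2.33214 = 0.14479

α ≈ 0.14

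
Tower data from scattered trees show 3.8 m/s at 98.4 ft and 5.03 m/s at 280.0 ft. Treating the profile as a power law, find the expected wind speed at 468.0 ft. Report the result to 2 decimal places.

5.77 m/s

First find α: α = ln(V₂/V₁)/ln(z₂/z₁) = ln(5.03/3.8)/ln(280.0/98.4) = 0.28042/1.04575 = 0.2682
Extrapolate from 280.0 ft to 468.0 ft: V₃ = 5.03 × (468.0/280.0)^0.2682 = 5.03 × 1.1477 = 5.7728 m/s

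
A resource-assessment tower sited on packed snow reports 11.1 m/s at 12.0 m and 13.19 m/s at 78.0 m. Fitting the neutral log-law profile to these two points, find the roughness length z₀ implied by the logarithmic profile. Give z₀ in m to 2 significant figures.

z₀ ≈ 0.00058 m

Log law: V(z) ∝ ln(z/z₀). With r = V₁/V₂ = 11.1/13.19 = 0.84155,
r · ln(z₂/z₀) = ln(z₁/z₀) ⇒ ln z₀ = (ln z₁ − r·ln z₂)/(1 − r)
ln z₀ = (2.48491 − 0.84155×4.35671) / 0.15845 = -7.4562
z₀ = exp(-7.4562) = 0.0005778 m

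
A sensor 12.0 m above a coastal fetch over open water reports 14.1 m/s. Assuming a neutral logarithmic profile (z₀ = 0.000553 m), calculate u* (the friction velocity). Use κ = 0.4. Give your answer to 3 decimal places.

Log law: V(z) = (u*/κ) · ln(z/z₀) ⇒ u* = κ · V / ln(z/z₀)
u* = 0.4 × 14.1 / ln(12.0/0.000553) = 0.4 × 14.1 / 9.9851
   = 5.6400 / 9.9851 = 0.5648 m/s

u* ≈ 0.565 m/s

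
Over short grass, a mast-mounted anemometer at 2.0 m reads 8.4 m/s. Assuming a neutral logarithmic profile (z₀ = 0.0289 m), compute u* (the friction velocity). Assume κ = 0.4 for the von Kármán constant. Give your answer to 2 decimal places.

Log law: V(z) = (u*/κ) · ln(z/z₀) ⇒ u* = κ · V / ln(z/z₀)
u* = 0.4 × 8.4 / ln(2.0/0.0289) = 0.4 × 8.4 / 4.2371
   = 3.3600 / 4.2371 = 0.7930 m/s

u* ≈ 0.79 m/s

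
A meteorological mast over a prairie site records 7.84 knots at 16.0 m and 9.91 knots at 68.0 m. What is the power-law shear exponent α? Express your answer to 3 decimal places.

Power law: V₂/V₁ = (z₂/z₁)^α ⇒ α = ln(V₂/V₁) / ln(z₂/z₁)
α = ln(9.91/7.84) / ln(68.0/16.0) = ln(1.2640) / ln(4.2500)
  = 0.23431 / 1.44692 = 0.16193

α ≈ 0.162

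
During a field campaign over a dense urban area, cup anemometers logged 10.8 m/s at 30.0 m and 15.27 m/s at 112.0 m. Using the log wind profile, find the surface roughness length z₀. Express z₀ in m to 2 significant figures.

z₀ ≈ 1.2 m

Log law: V(z) ∝ ln(z/z₀). With r = V₁/V₂ = 10.8/15.27 = 0.70727,
r · ln(z₂/z₀) = ln(z₁/z₀) ⇒ ln z₀ = (ln z₁ − r·ln z₂)/(1 − r)
ln z₀ = (3.40120 − 0.70727×4.71850) / 0.29273 = 0.2185
z₀ = exp(0.2185) = 1.244 m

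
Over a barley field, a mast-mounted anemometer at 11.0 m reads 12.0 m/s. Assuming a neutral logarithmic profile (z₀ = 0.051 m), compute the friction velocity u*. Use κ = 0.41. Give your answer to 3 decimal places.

u* ≈ 0.916 m/s

Log law: V(z) = (u*/κ) · ln(z/z₀) ⇒ u* = κ · V / ln(z/z₀)
u* = 0.41 × 12.0 / ln(11.0/0.051) = 0.41 × 12.0 / 5.3738
   = 4.9200 / 5.3738 = 0.9155 m/s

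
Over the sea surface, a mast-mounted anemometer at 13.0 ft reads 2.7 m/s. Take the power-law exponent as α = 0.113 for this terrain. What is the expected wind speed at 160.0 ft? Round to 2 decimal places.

3.59 m/s

Power-law profile: V₂ = V₁ · (z₂/z₁)^α
V₂ = 2.7 × (160.0/13.0)^0.113 = 2.7 × (12.3077)^0.113
    = 2.7 × 1.3280 = 3.5855 m/s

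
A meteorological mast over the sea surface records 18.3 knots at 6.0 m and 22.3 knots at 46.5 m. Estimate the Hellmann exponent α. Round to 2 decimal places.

α ≈ 0.10

Power law: V₂/V₁ = (z₂/z₁)^α ⇒ α = ln(V₂/V₁) / ln(z₂/z₁)
α = ln(22.3/18.3) / ln(46.5/6.0) = ln(1.2186) / ln(7.7500)
  = 0.19769 / 2.04769 = 0.09654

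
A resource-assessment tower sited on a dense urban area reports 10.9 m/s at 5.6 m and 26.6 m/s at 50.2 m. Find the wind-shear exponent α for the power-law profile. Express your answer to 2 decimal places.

Power law: V₂/V₁ = (z₂/z₁)^α ⇒ α = ln(V₂/V₁) / ln(z₂/z₁)
α = ln(26.6/10.9) / ln(50.2/5.6) = ln(2.4404) / ln(8.9643)
  = 0.89215 / 2.19325 = 0.40677

α ≈ 0.41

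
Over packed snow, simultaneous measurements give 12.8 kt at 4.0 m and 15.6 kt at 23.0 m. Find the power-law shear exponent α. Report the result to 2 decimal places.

Power law: V₂/V₁ = (z₂/z₁)^α ⇒ α = ln(V₂/V₁) / ln(z₂/z₁)
α = ln(15.6/12.8) / ln(23.0/4.0) = ln(1.2188) / ln(5.7500)
  = 0.19783 / 1.74920 = 0.11309

α ≈ 0.11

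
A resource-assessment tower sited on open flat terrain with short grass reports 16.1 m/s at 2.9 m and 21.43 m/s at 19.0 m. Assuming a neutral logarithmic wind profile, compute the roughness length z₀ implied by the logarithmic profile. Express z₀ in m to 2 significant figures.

z₀ ≈ 0.0099 m

Log law: V(z) ∝ ln(z/z₀). With r = V₁/V₂ = 16.1/21.43 = 0.75128,
r · ln(z₂/z₀) = ln(z₁/z₀) ⇒ ln z₀ = (ln z₁ − r·ln z₂)/(1 − r)
ln z₀ = (1.06471 − 0.75128×2.94444) / 0.24872 = -4.6133
z₀ = exp(-4.6133) = 0.009919 m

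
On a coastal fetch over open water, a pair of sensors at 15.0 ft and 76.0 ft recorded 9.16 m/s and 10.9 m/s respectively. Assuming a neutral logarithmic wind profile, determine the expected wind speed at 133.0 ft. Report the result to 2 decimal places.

11.50 m/s

Log law: V ∝ ln(z/z₀). From the pair, with r = V₁/V₂ = 0.84037,
ln z₀ = (ln z₁ − r·ln z₂)/(1 − r) = (2.7081 − 0.84037×4.3307)/0.15963 = -5.8344 → z₀ = 0.002925 ft
V₃ = V₁ · ln(z₃/z₀)/ln(z₁/z₀) = 9.16 × 10.7247/8.5424 = 11.5001 m/s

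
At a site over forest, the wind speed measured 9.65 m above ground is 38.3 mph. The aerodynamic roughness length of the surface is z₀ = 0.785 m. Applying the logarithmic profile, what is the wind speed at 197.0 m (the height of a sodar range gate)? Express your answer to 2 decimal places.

Log law: V(z) ∝ ln(z/z₀), so V₂/V₁ = ln(z₂/z₀) / ln(z₁/z₀).
ln(197.0/0.785) = 5.5253, ln(9.65/0.785) = 2.5090
V₂ = 38.3 × 5.5253/2.5090 = 38.3 × 2.2022 = 84.3426 mph

84.34 mph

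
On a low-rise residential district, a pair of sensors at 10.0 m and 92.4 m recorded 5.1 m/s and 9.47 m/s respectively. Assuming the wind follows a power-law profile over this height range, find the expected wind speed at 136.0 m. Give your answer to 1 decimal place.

10.5 m/s

First find α: α = ln(V₂/V₁)/ln(z₂/z₁) = ln(9.47/5.1)/ln(92.4/10.0) = 0.61889/2.22354 = 0.2783
Extrapolate from 92.4 m to 136.0 m: V₃ = 9.47 × (136.0/92.4)^0.2783 = 9.47 × 1.1136 = 10.5456 m/s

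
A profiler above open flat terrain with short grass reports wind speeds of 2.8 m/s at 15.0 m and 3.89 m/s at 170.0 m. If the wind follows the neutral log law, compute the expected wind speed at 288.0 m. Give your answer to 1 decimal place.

4.1 m/s

Log law: V ∝ ln(z/z₀). From the pair, with r = V₁/V₂ = 0.71979,
ln z₀ = (ln z₁ − r·ln z₂)/(1 − r) = (2.7081 − 0.71979×5.1358)/0.28021 = -3.5284 → z₀ = 0.02935 m
V₃ = V₁ · ln(z₃/z₀)/ln(z₁/z₀) = 2.8 × 9.1913/6.2364 = 4.1267 m/s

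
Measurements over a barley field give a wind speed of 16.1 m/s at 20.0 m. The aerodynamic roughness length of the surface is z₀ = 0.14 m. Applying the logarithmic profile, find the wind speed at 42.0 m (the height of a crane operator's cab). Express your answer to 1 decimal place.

Log law: V(z) ∝ ln(z/z₀), so V₂/V₁ = ln(z₂/z₀) / ln(z₁/z₀).
ln(42.0/0.14) = 5.7038, ln(20.0/0.14) = 4.9618
V₂ = 16.1 × 5.7038/4.9618 = 16.1 × 1.1495 = 18.5074 m/s

18.5 m/s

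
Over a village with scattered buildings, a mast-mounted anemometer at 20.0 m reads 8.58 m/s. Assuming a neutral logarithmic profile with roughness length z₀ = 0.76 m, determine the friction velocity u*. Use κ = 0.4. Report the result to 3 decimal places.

u* ≈ 1.049 m/s

Log law: V(z) = (u*/κ) · ln(z/z₀) ⇒ u* = κ · V / ln(z/z₀)
u* = 0.4 × 8.58 / ln(20.0/0.76) = 0.4 × 8.58 / 3.2702
   = 3.4320 / 3.2702 = 1.0495 m/s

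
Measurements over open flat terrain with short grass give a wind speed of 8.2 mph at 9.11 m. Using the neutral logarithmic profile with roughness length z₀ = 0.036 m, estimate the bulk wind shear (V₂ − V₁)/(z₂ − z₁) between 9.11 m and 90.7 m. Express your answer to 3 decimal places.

0.042 mph/m

Log law: V₂ = V₁ · ln(z₂/z₀)/ln(z₁/z₀) = 8.2 × 7.8318/5.5336 = 11.6056 mph
ΔV/Δz = (11.6056 − 8.2)/(90.7 − 9.11) = 3.4056/81.5900 = 0.04174 mph/m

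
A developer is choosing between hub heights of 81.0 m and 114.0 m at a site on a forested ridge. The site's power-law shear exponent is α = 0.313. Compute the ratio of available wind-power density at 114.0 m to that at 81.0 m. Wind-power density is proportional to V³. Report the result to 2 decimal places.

1.38

Speed ratio: V_B/V_A = (z_B/z_A)^α = (114.0/81.0)^0.313 = (1.4074)^0.313 = 1.11290
Power-density ratio: P_B/P_A = (V_B/V_A)³ = (1.11290)³ = 1.37837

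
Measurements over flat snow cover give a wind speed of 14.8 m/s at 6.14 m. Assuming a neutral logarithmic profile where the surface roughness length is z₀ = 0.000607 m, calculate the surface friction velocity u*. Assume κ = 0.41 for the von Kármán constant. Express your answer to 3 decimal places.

Log law: V(z) = (u*/κ) · ln(z/z₀) ⇒ u* = κ · V / ln(z/z₀)
u* = 0.41 × 14.8 / ln(6.14/0.000607) = 0.41 × 14.8 / 9.2218
   = 6.0680 / 9.2218 = 0.6580 m/s

u* ≈ 0.658 m/s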